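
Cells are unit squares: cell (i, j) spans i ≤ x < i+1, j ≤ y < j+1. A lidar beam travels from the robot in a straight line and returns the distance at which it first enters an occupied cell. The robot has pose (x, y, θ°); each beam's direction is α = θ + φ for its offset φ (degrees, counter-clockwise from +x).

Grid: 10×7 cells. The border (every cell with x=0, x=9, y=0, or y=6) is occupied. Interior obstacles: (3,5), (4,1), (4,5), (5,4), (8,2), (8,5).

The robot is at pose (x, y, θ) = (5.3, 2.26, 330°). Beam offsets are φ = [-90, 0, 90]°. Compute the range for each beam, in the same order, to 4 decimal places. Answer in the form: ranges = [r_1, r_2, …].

beam 1: φ=-90°, α=240°
  cosα=-0.5000 sinα=-0.8660 | (5,2) | tMaxX 0.6000 tMaxY 0.3002 | tΔX 2.0000 tΔY 1.1547
    t=0.3002 [y] (5,1)
    t=0.6000 [x] (4,1) — stop
  → r_1 = 0.6000
beam 2: φ=0°, α=330°
  cosα=0.8660 sinα=-0.5000 | (5,2) | tMaxX 0.8083 tMaxY 0.5200 | tΔX 1.1547 tΔY 2.0000
    t=0.5200 [y] (5,1)
    t=0.8083 [x] (6,1)
    t=1.9630 [x] (7,1)
    t=2.5200 [y] (7,0) — stop
  → r_2 = 2.5200
beam 3: φ=90°, α=60°
  cosα=0.5000 sinα=0.8660 | (5,2) | tMaxX 1.4000 tMaxY 0.8545 | tΔX 2.0000 tΔY 1.1547
    t=0.8545 [y] (5,3)
    t=1.4000 [x] (6,3)
    t=2.0092 [y] (6,4)
    t=3.1639 [y] (6,5)
    t=3.4000 [x] (7,5)
    t=4.3186 [y] (7,6) — stop
  → r_3 = 4.3186

ranges = [0.6000, 2.5200, 4.3186]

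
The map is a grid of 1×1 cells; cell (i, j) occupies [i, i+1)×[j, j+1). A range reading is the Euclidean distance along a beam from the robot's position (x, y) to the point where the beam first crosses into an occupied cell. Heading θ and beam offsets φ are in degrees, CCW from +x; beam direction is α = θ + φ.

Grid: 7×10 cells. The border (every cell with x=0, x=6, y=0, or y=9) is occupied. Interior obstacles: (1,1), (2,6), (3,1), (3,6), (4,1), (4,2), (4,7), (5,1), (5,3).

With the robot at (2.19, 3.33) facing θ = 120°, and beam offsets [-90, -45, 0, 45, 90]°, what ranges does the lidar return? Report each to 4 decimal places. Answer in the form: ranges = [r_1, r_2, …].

beam 1: φ=-90°, α=30°
  direction (0.8660, 0.5000); cell (2,3); t to first gridline: x 0.9353, y 1.3400 (then +1.1547 / +2.0000)
    (3,3) via x @ 0.9353
    (3,4) via y @ 1.3400
    (4,4) via x @ 2.0900
    (5,4) via x @ 3.2447
    (5,5) via y @ 3.3400
    (6,5) via x @ 4.3994  # hit
  → r_1 = 4.3994
beam 2: φ=-45°, α=75°
  direction (0.2588, 0.9659); cell (2,3); t to first gridline: x 3.1296, y 0.6936 (then +3.8637 / +1.0353)
    (2,4) via y @ 0.6936
    (2,5) via y @ 1.7289
    (2,6) via y @ 2.7642  # hit
  → r_2 = 2.7642
beam 3: φ=0°, α=120°
  direction (-0.5000, 0.8660); cell (2,3); t to first gridline: x 0.3800, y 0.7736 (then +2.0000 / +1.1547)
    (1,3) via x @ 0.3800
    (1,4) via y @ 0.7736
    (1,5) via y @ 1.9283
    (0,5) via x @ 2.3800  # hit
  → r_3 = 2.3800
beam 4: φ=45°, α=165°
  direction (-0.9659, 0.2588); cell (2,3); t to first gridline: x 0.1967, y 2.5887 (then +1.0353 / +3.8637)
    (1,3) via x @ 0.1967
    (0,3) via x @ 1.2320  # hit
  → r_4 = 1.2320
beam 5: φ=90°, α=210°
  direction (-0.8660, -0.5000); cell (2,3); t to first gridline: x 0.2194, y 0.6600 (then +1.1547 / +2.0000)
    (1,3) via x @ 0.2194
    (1,2) via y @ 0.6600
    (0,2) via x @ 1.3741  # hit
  → r_5 = 1.3741

ranges = [4.3994, 2.7642, 2.3800, 1.2320, 1.3741]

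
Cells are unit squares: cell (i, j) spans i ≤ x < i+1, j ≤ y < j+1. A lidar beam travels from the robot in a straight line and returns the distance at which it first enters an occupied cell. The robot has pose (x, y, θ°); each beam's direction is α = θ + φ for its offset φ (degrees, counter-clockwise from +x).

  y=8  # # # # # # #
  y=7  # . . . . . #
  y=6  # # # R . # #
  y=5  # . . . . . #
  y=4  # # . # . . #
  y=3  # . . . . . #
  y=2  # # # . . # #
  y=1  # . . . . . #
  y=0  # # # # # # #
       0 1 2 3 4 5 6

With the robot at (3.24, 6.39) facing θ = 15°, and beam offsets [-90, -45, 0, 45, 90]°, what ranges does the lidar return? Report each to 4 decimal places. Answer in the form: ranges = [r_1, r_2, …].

beam 1: φ=-90°, α=285°
  dir = (cos 285°, sin 285°) = (0.2588, -0.9659); from cell (3,6)
  next x-line at t=2.9364, next y-line at t=0.4038; Δt_x=3.8637, Δt_y=1.0353
    y: enter (3,5) at t=0.4038
    y: enter (3,4) at t=1.4390 ← occupied
  → r_1 = 1.4390
beam 2: φ=-45°, α=330°
  dir = (cos 330°, sin 330°) = (0.8660, -0.5000); from cell (3,6)
  next x-line at t=0.8776, next y-line at t=0.7800; Δt_x=1.1547, Δt_y=2.0000
    y: enter (3,5) at t=0.7800
    x: enter (4,5) at t=0.8776
    x: enter (5,5) at t=2.0323
    y: enter (5,4) at t=2.7800
    x: enter (6,4) at t=3.1870 ← occupied
  → r_2 = 3.1870
beam 3: φ=0°, α=15°
  dir = (cos 15°, sin 15°) = (0.9659, 0.2588); from cell (3,6)
  next x-line at t=0.7868, next y-line at t=2.3569; Δt_x=1.0353, Δt_y=3.8637
    x: enter (4,6) at t=0.7868
    x: enter (5,6) at t=1.8221 ← occupied
  → r_3 = 1.8221
beam 4: φ=45°, α=60°
  dir = (cos 60°, sin 60°) = (0.5000, 0.8660); from cell (3,6)
  next x-line at t=1.5200, next y-line at t=0.7044; Δt_x=2.0000, Δt_y=1.1547
    y: enter (3,7) at t=0.7044
    x: enter (4,7) at t=1.5200
    y: enter (4,8) at t=1.8591 ← occupied
  → r_4 = 1.8591
beam 5: φ=90°, α=105°
  dir = (cos 105°, sin 105°) = (-0.2588, 0.9659); from cell (3,6)
  next x-line at t=0.9273, next y-line at t=0.6315; Δt_x=3.8637, Δt_y=1.0353
    y: enter (3,7) at t=0.6315
    x: enter (2,7) at t=0.9273
    y: enter (2,8) at t=1.6668 ← occupied
  → r_5 = 1.6668

ranges = [1.4390, 3.1870, 1.8221, 1.8591, 1.6668]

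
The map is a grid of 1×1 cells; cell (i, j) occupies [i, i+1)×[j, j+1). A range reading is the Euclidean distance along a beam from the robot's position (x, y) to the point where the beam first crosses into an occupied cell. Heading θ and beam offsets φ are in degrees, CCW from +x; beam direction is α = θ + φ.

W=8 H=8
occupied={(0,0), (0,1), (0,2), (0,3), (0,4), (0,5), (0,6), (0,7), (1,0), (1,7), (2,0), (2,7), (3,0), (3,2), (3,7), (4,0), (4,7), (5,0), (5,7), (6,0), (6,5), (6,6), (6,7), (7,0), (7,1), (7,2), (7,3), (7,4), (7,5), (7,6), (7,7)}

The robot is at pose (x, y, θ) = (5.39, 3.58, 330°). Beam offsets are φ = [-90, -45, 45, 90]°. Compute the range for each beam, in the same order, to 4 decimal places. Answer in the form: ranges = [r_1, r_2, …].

beam 1: φ=-90°, α=240°
  d=(-0.5000,-0.8660)  start (5,3)  tX=0.7800 tY=0.6697  stride 1/|dx|=2.0000 1/|dy|=1.1547
    cross y-line → (5,2), t=0.6697
    cross x-line → (4,2), t=0.7800
    cross y-line → (4,1), t=1.8244
    cross x-line → (3,1), t=2.7800
    cross y-line → (3,0), t=2.9791 (wall)
  → r_1 = 2.9791
beam 2: φ=-45°, α=285°
  d=(0.2588,-0.9659)  start (5,3)  tX=2.3569 tY=0.6005  stride 1/|dx|=3.8637 1/|dy|=1.0353
    cross y-line → (5,2), t=0.6005
    cross y-line → (5,1), t=1.6357
    cross x-line → (6,1), t=2.3569
    cross y-line → (6,0), t=2.6710 (wall)
  → r_2 = 2.6710
beam 3: φ=45°, α=15°
  d=(0.9659,0.2588)  start (5,3)  tX=0.6315 tY=1.6228  stride 1/|dx|=1.0353 1/|dy|=3.8637
    cross x-line → (6,3), t=0.6315
    cross y-line → (6,4), t=1.6228
    cross x-line → (7,4), t=1.6668 (wall)
  → r_3 = 1.6668
beam 4: φ=90°, α=60°
  d=(0.5000,0.8660)  start (5,3)  tX=1.2200 tY=0.4850  stride 1/|dx|=2.0000 1/|dy|=1.1547
    cross y-line → (5,4), t=0.4850
    cross x-line → (6,4), t=1.2200
    cross y-line → (6,5), t=1.6397 (wall)
  → r_4 = 1.6397

ranges = [2.9791, 2.6710, 1.6668, 1.6397]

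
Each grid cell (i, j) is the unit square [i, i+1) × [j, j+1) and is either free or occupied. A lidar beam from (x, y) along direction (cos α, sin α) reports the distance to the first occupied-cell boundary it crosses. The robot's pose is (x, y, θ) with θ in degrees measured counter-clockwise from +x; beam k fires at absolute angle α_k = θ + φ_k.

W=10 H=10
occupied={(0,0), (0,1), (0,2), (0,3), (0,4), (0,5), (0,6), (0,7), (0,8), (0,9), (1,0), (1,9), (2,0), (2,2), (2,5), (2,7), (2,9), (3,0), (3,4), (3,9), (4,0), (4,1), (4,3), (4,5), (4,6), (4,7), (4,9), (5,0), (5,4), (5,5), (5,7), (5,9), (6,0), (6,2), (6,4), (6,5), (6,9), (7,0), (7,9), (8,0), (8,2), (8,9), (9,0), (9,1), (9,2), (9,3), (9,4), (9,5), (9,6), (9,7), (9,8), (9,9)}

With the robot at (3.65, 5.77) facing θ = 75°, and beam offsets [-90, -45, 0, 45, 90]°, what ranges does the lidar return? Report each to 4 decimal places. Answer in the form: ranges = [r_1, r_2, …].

ranges = [0.3623, 0.4041, 1.3523, 1.4203, 0.6729]

beam 1: φ=-90°, α=345°
  direction (0.9659, -0.2588); cell (3,5); t to first gridline: x 0.3623, y 2.9751 (then +1.0353 / +3.8637)
    (4,5) via x @ 0.3623  # hit
  → r_1 = 0.3623
beam 2: φ=-45°, α=30°
  direction (0.8660, 0.5000); cell (3,5); t to first gridline: x 0.4041, y 0.4600 (then +1.1547 / +2.0000)
    (4,5) via x @ 0.4041  # hit
  → r_2 = 0.4041
beam 3: φ=0°, α=75°
  direction (0.2588, 0.9659); cell (3,5); t to first gridline: x 1.3523, y 0.2381 (then +3.8637 / +1.0353)
    (3,6) via y @ 0.2381
    (3,7) via y @ 1.2734
    (4,7) via x @ 1.3523  # hit
  → r_3 = 1.3523
beam 4: φ=45°, α=120°
  direction (-0.5000, 0.8660); cell (3,5); t to first gridline: x 1.3000, y 0.2656 (then +2.0000 / +1.1547)
    (3,6) via y @ 0.2656
    (2,6) via x @ 1.3000
    (2,7) via y @ 1.4203  # hit
  → r_4 = 1.4203
beam 5: φ=90°, α=165°
  direction (-0.9659, 0.2588); cell (3,5); t to first gridline: x 0.6729, y 0.8887 (then +1.0353 / +3.8637)
    (2,5) via x @ 0.6729  # hit
  → r_5 = 0.6729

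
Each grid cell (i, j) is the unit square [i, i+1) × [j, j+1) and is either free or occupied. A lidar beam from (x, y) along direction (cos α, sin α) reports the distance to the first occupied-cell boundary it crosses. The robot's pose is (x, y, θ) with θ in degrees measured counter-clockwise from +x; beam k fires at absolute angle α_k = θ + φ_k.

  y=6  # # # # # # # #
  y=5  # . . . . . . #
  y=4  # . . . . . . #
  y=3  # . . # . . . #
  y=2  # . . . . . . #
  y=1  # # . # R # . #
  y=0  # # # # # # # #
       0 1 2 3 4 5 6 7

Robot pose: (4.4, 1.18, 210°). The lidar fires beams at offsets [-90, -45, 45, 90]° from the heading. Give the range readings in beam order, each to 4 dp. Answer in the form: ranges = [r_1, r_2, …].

ranges = [0.8000, 0.4141, 0.1863, 0.2078]

beam 1: φ=-90°, α=120°
  direction (-0.5000, 0.8660); cell (4,1); t to first gridline: x 0.8000, y 0.9469 (then +2.0000 / +1.1547)
    (3,1) via x @ 0.8000  # hit
  → r_1 = 0.8000
beam 2: φ=-45°, α=165°
  direction (-0.9659, 0.2588); cell (4,1); t to first gridline: x 0.4141, y 3.1682 (then +1.0353 / +3.8637)
    (3,1) via x @ 0.4141  # hit
  → r_2 = 0.4141
beam 3: φ=45°, α=255°
  direction (-0.2588, -0.9659); cell (4,1); t to first gridline: x 1.5455, y 0.1863 (then +3.8637 / +1.0353)
    (4,0) via y @ 0.1863  # hit
  → r_3 = 0.1863
beam 4: φ=90°, α=300°
  direction (0.5000, -0.8660); cell (4,1); t to first gridline: x 1.2000, y 0.2078 (then +2.0000 / +1.1547)
    (4,0) via y @ 0.2078  # hit
  → r_4 = 0.2078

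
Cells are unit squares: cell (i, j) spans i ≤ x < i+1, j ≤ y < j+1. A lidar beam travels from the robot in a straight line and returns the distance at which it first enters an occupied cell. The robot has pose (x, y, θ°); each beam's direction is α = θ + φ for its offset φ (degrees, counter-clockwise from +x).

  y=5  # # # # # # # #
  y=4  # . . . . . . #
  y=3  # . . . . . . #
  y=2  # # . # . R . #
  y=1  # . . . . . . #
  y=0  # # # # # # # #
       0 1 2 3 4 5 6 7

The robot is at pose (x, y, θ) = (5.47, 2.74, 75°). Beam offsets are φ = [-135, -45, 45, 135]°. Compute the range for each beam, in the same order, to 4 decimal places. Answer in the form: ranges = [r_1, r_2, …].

ranges = [2.0092, 1.7667, 2.6096, 3.4800]

beam 1: φ=-135°, α=300°
  d=(0.5000,-0.8660)  start (5,2)  tX=1.0600 tY=0.8545  stride 1/|dx|=2.0000 1/|dy|=1.1547
    cross y-line → (5,1), t=0.8545
    cross x-line → (6,1), t=1.0600
    cross y-line → (6,0), t=2.0092 (wall)
  → r_1 = 2.0092
beam 2: φ=-45°, α=30°
  d=(0.8660,0.5000)  start (5,2)  tX=0.6120 tY=0.5200  stride 1/|dx|=1.1547 1/|dy|=2.0000
    cross y-line → (5,3), t=0.5200
    cross x-line → (6,3), t=0.6120
    cross x-line → (7,3), t=1.7667 (wall)
  → r_2 = 1.7667
beam 3: φ=45°, α=120°
  d=(-0.5000,0.8660)  start (5,2)  tX=0.9400 tY=0.3002  stride 1/|dx|=2.0000 1/|dy|=1.1547
    cross y-line → (5,3), t=0.3002
    cross x-line → (4,3), t=0.9400
    cross y-line → (4,4), t=1.4549
    cross y-line → (4,5), t=2.6096 (wall)
  → r_3 = 2.6096
beam 4: φ=135°, α=210°
  d=(-0.8660,-0.5000)  start (5,2)  tX=0.5427 tY=1.4800  stride 1/|dx|=1.1547 1/|dy|=2.0000
    cross x-line → (4,2), t=0.5427
    cross y-line → (4,1), t=1.4800
    cross x-line → (3,1), t=1.6974
    cross x-line → (2,1), t=2.8521
    cross y-line → (2,0), t=3.4800 (wall)
  → r_4 = 3.4800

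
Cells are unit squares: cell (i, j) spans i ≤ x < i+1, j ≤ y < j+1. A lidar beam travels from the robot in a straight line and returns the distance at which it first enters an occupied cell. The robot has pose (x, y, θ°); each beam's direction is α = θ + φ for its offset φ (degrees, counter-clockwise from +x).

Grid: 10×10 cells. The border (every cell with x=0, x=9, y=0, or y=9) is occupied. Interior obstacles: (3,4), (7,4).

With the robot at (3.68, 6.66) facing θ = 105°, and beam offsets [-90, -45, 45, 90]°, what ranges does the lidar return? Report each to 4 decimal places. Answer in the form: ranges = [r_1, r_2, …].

beam 1: φ=-90°, α=15°
  dir = (cos 15°, sin 15°) = (0.9659, 0.2588); from cell (3,6)
  next x-line at t=0.3313, next y-line at t=1.3137; Δt_x=1.0353, Δt_y=3.8637
    x: enter (4,6) at t=0.3313
    y: enter (4,7) at t=1.3137
    x: enter (5,7) at t=1.3666
    x: enter (6,7) at t=2.4018
    x: enter (7,7) at t=3.4371
    x: enter (8,7) at t=4.4724
    y: enter (8,8) at t=5.1774
    x: enter (9,8) at t=5.5077 ← occupied
  → r_1 = 5.5077
beam 2: φ=-45°, α=60°
  dir = (cos 60°, sin 60°) = (0.5000, 0.8660); from cell (3,6)
  next x-line at t=0.6400, next y-line at t=0.3926; Δt_x=2.0000, Δt_y=1.1547
    y: enter (3,7) at t=0.3926
    x: enter (4,7) at t=0.6400
    y: enter (4,8) at t=1.5473
    x: enter (5,8) at t=2.6400
    y: enter (5,9) at t=2.7020 ← occupied
  → r_2 = 2.7020
beam 3: φ=45°, α=150°
  dir = (cos 150°, sin 150°) = (-0.8660, 0.5000); from cell (3,6)
  next x-line at t=0.7852, next y-line at t=0.6800; Δt_x=1.1547, Δt_y=2.0000
    y: enter (3,7) at t=0.6800
    x: enter (2,7) at t=0.7852
    x: enter (1,7) at t=1.9399
    y: enter (1,8) at t=2.6800
    x: enter (0,8) at t=3.0946 ← occupied
  → r_3 = 3.0946
beam 4: φ=90°, α=195°
  dir = (cos 195°, sin 195°) = (-0.9659, -0.2588); from cell (3,6)
  next x-line at t=0.7040, next y-line at t=2.5500; Δt_x=1.0353, Δt_y=3.8637
    x: enter (2,6) at t=0.7040
    x: enter (1,6) at t=1.7393
    y: enter (1,5) at t=2.5500
    x: enter (0,5) at t=2.7745 ← occupied
  → r_4 = 2.7745

ranges = [5.5077, 2.7020, 3.0946, 2.7745]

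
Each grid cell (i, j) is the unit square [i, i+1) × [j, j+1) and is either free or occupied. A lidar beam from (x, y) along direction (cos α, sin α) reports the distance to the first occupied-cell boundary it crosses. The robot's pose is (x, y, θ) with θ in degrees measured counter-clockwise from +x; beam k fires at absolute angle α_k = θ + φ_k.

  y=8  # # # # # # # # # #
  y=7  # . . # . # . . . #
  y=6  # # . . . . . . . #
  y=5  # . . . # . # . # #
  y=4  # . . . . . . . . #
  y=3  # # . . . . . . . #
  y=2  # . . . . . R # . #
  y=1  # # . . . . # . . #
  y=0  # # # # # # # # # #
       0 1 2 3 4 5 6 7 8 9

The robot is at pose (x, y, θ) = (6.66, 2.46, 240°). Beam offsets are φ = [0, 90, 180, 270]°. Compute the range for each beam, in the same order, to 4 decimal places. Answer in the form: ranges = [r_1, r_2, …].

ranges = [0.5312, 0.3926, 2.9329, 6.5356]

beam 1: φ=0°, α=240°
  direction (-0.5000, -0.8660); cell (6,2); t to first gridline: x 1.3200, y 0.5312 (then +2.0000 / +1.1547)
    (6,1) via y @ 0.5312  # hit
  → r_1 = 0.5312
beam 2: φ=90°, α=330°
  direction (0.8660, -0.5000); cell (6,2); t to first gridline: x 0.3926, y 0.9200 (then +1.1547 / +2.0000)
    (7,2) via x @ 0.3926  # hit
  → r_2 = 0.3926
beam 3: φ=180°, α=60°
  direction (0.5000, 0.8660); cell (6,2); t to first gridline: x 0.6800, y 0.6235 (then +2.0000 / +1.1547)
    (6,3) via y @ 0.6235
    (7,3) via x @ 0.6800
    (7,4) via y @ 1.7782
    (8,4) via x @ 2.6800
    (8,5) via y @ 2.9329  # hit
  → r_3 = 2.9329
beam 4: φ=270°, α=150°
  direction (-0.8660, 0.5000); cell (6,2); t to first gridline: x 0.7621, y 1.0800 (then +1.1547 / +2.0000)
    (5,2) via x @ 0.7621
    (5,3) via y @ 1.0800
    (4,3) via x @ 1.9168
    (3,3) via x @ 3.0715
    (3,4) via y @ 3.0800
    (2,4) via x @ 4.2262
    (2,5) via y @ 5.0800
    (1,5) via x @ 5.3809
    (0,5) via x @ 6.5356  # hit
  → r_4 = 6.5356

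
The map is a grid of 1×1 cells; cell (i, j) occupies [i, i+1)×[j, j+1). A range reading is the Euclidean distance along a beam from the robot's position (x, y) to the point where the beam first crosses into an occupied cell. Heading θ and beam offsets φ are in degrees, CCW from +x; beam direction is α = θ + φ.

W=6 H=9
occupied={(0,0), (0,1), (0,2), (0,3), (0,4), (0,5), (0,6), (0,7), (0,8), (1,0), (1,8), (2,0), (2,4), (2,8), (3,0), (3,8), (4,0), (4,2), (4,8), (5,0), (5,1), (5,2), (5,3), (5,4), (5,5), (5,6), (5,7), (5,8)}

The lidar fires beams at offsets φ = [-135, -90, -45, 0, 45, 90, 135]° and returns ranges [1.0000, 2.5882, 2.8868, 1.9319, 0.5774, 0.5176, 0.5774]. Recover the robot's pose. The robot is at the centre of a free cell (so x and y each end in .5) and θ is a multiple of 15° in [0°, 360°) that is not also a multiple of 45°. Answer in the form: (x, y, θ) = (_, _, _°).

(x, y, θ) = (1.5, 1.5, 105°)

The pose lattice has 26·16 = 416 candidates. Test each by forward raycasting.
  (4.5, 6.5, 210°): beam 1 = 1.5529 ≠ 1.0000 ✗
  (2.5, 3.5, 75°): beam 1 = 2.8868 ≠ 1.0000 ✗
  (2.5, 5.5, 195°): beam 1 = 2.8868 ≠ 1.0000 ✗
  (1.5, 5.5, 150°): beam 1 = 3.6235 ≠ 1.0000 ✗
  (2.5, 3.5, 210°): beam 1 = 0.5176 ≠ 1.0000 ✗
  …
  (1.5, 1.5, 105°): r_1=1.0000, r_2=2.5882, r_3=2.8868, r_4=1.9319, r_5=0.5774, r_6=0.5176, r_7=0.5774 — all match ✓
Only this pose fits every beam.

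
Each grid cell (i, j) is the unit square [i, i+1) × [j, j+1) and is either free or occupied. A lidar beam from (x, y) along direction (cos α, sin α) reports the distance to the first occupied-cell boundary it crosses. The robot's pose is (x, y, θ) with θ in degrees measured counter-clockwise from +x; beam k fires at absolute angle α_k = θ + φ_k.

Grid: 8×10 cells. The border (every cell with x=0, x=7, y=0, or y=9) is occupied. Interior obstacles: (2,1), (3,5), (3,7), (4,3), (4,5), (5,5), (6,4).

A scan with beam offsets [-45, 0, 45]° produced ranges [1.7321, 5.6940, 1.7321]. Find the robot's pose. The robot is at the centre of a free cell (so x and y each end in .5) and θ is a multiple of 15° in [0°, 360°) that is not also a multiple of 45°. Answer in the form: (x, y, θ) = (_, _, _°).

Enumerate (i+0.5, j+0.5, θ) over the 41 free cells and 16 admissible headings. For each, cast all 3 beams and compare to the given ranges.
  (5.5, 4.5, 105°): beam 1 = 0.5774 ≠ 1.7321 ✗
  (2.5, 4.5, 165°): beam 1 = 3.0000 ≠ 1.7321 ✗
  (3.5, 2.5, 105°): beam 1 = 1.0000 ≠ 1.7321 ✗
  …
  (2.5, 3.5, 105°): r_1=1.7321, r_2=5.6940, r_3=1.7321 — all match ✓
No second candidate reproduces the full scan.

(x, y, θ) = (2.5, 3.5, 105°)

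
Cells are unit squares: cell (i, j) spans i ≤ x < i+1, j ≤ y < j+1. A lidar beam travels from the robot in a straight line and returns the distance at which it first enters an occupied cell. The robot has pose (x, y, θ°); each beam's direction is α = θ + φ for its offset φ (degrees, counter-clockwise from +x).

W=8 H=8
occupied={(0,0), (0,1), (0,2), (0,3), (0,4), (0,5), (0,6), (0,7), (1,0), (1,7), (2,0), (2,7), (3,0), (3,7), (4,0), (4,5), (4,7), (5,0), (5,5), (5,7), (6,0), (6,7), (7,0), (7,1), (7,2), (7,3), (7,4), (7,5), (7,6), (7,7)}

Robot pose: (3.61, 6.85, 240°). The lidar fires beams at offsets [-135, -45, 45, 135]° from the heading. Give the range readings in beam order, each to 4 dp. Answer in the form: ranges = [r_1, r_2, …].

ranges = [0.1553, 2.7021, 1.5068, 0.5796]

beam 1: φ=-135°, α=105°
  direction (-0.2588, 0.9659); cell (3,6); t to first gridline: x 2.3569, y 0.1553 (then +3.8637 / +1.0353)
    (3,7) via y @ 0.1553  # hit
  → r_1 = 0.1553
beam 2: φ=-45°, α=195°
  direction (-0.9659, -0.2588); cell (3,6); t to first gridline: x 0.6315, y 3.2841 (then +1.0353 / +3.8637)
    (2,6) via x @ 0.6315
    (1,6) via x @ 1.6668
    (0,6) via x @ 2.7021  # hit
  → r_2 = 2.7021
beam 3: φ=45°, α=285°
  direction (0.2588, -0.9659); cell (3,6); t to first gridline: x 1.5068, y 0.8800 (then +3.8637 / +1.0353)
    (3,5) via y @ 0.8800
    (4,5) via x @ 1.5068  # hit
  → r_3 = 1.5068
beam 4: φ=135°, α=15°
  direction (0.9659, 0.2588); cell (3,6); t to first gridline: x 0.4038, y 0.5796 (then +1.0353 / +3.8637)
    (4,6) via x @ 0.4038
    (4,7) via y @ 0.5796  # hit
  → r_4 = 0.5796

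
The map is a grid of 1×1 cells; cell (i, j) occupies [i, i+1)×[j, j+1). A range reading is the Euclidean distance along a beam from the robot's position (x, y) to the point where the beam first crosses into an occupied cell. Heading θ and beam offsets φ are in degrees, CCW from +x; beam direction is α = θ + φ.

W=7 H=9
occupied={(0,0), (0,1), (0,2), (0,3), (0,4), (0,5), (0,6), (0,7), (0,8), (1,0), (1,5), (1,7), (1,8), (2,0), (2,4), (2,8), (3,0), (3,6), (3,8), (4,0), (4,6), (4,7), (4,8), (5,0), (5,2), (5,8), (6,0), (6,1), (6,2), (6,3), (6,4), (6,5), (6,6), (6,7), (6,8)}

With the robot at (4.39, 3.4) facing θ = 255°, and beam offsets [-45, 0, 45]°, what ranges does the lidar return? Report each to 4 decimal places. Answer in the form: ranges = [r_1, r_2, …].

ranges = [3.9144, 2.4847, 1.2200]

beam 1: φ=-45°, α=210°
  cosα=-0.8660 sinα=-0.5000 | (4,3) | tMaxX 0.4503 tMaxY 0.8000 | tΔX 1.1547 tΔY 2.0000
    t=0.4503 [x] (3,3)
    t=0.8000 [y] (3,2)
    t=1.6050 [x] (2,2)
    t=2.7597 [x] (1,2)
    t=2.8000 [y] (1,1)
    t=3.9144 [x] (0,1) — stop
  → r_1 = 3.9144
beam 2: φ=0°, α=255°
  cosα=-0.2588 sinα=-0.9659 | (4,3) | tMaxX 1.5068 tMaxY 0.4141 | tΔX 3.8637 tΔY 1.0353
    t=0.4141 [y] (4,2)
    t=1.4494 [y] (4,1)
    t=1.5068 [x] (3,1)
    t=2.4847 [y] (3,0) — stop
  → r_2 = 2.4847
beam 3: φ=45°, α=300°
  cosα=0.5000 sinα=-0.8660 | (4,3) | tMaxX 1.2200 tMaxY 0.4619 | tΔX 2.0000 tΔY 1.1547
    t=0.4619 [y] (4,2)
    t=1.2200 [x] (5,2) — stop
  → r_3 = 1.2200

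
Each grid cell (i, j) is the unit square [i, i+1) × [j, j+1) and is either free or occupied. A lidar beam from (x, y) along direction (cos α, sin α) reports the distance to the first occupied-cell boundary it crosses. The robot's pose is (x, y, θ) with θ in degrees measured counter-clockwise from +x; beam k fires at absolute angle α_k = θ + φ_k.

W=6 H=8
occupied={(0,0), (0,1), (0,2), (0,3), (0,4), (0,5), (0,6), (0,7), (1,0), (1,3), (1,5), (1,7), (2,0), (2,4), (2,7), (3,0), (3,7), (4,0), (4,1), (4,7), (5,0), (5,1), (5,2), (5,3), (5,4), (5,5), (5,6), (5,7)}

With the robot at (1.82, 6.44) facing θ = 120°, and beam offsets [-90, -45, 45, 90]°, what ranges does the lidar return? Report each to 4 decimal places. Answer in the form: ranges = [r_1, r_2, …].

ranges = [1.1200, 0.5798, 0.8489, 0.8800]

beam 1: φ=-90°, α=30°
  cosα=0.8660 sinα=0.5000 | (1,6) | tMaxX 0.2078 tMaxY 1.1200 | tΔX 1.1547 tΔY 2.0000
    t=0.2078 [x] (2,6)
    t=1.1200 [y] (2,7) — stop
  → r_1 = 1.1200
beam 2: φ=-45°, α=75°
  cosα=0.2588 sinα=0.9659 | (1,6) | tMaxX 0.6955 tMaxY 0.5798 | tΔX 3.8637 tΔY 1.0353
    t=0.5798 [y] (1,7) — stop
  → r_2 = 0.5798
beam 3: φ=45°, α=165°
  cosα=-0.9659 sinα=0.2588 | (1,6) | tMaxX 0.8489 tMaxY 2.1637 | tΔX 1.0353 tΔY 3.8637
    t=0.8489 [x] (0,6) — stop
  → r_3 = 0.8489
beam 4: φ=90°, α=210°
  cosα=-0.8660 sinα=-0.5000 | (1,6) | tMaxX 0.9469 tMaxY 0.8800 | tΔX 1.1547 tΔY 2.0000
    t=0.8800 [y] (1,5) — stop
  → r_4 = 0.8800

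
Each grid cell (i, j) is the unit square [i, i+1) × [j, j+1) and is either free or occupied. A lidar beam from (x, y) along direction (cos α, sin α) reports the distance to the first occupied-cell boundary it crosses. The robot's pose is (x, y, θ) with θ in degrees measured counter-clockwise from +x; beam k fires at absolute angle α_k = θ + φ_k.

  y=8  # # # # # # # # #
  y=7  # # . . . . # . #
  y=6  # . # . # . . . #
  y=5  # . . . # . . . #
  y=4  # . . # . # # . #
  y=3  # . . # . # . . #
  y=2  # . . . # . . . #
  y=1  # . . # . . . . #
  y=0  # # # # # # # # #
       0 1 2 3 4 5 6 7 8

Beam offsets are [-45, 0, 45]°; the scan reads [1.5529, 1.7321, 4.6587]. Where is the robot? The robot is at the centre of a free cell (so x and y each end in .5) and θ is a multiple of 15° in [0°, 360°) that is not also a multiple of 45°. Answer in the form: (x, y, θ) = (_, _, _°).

The pose lattice has 37·16 = 592 candidates. Test each by forward raycasting.
  (3.5, 5.5, 300°): beam 1 = 0.5176 ≠ 1.5529 ✗
  (5.5, 2.5, 15°): beam 1 = 2.8868 ≠ 1.5529 ✗
  (1.5, 5.5, 210°): beam 1 = 0.5176 ≠ 1.5529 ✗
  (7.5, 6.5, 285°): beam 1 = 1.7321 ≠ 1.5529 ✗
  …
  (2.5, 5.5, 210°): r_1=1.5529, r_2=1.7321, r_3=4.6587 — all match ✓
No second candidate reproduces the full scan.

(x, y, θ) = (2.5, 5.5, 210°)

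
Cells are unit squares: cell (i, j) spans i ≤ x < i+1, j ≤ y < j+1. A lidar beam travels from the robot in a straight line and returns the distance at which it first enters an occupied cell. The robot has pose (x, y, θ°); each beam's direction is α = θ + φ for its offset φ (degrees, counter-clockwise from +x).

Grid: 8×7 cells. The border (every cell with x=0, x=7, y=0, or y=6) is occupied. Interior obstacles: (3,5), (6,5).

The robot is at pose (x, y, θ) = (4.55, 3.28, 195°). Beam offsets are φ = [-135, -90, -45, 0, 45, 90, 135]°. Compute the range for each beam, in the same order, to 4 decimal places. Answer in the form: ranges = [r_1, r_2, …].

beam 1: φ=-135°, α=60°
  dir = (cos 60°, sin 60°) = (0.5000, 0.8660); from cell (4,3)
  next x-line at t=0.9000, next y-line at t=0.8314; Δt_x=2.0000, Δt_y=1.1547
    y: enter (4,4) at t=0.8314
    x: enter (5,4) at t=0.9000
    y: enter (5,5) at t=1.9861
    x: enter (6,5) at t=2.9000 ← occupied
  → r_1 = 2.9000
beam 2: φ=-90°, α=105°
  dir = (cos 105°, sin 105°) = (-0.2588, 0.9659); from cell (4,3)
  next x-line at t=2.1250, next y-line at t=0.7454; Δt_x=3.8637, Δt_y=1.0353
    y: enter (4,4) at t=0.7454
    y: enter (4,5) at t=1.7807
    x: enter (3,5) at t=2.1250 ← occupied
  → r_2 = 2.1250
beam 3: φ=-45°, α=150°
  dir = (cos 150°, sin 150°) = (-0.8660, 0.5000); from cell (4,3)
  next x-line at t=0.6351, next y-line at t=1.4400; Δt_x=1.1547, Δt_y=2.0000
    x: enter (3,3) at t=0.6351
    y: enter (3,4) at t=1.4400
    x: enter (2,4) at t=1.7898
    x: enter (1,4) at t=2.9445
    y: enter (1,5) at t=3.4400
    x: enter (0,5) at t=4.0992 ← occupied
  → r_3 = 4.0992
beam 4: φ=0°, α=195°
  dir = (cos 195°, sin 195°) = (-0.9659, -0.2588); from cell (4,3)
  next x-line at t=0.5694, next y-line at t=1.0818; Δt_x=1.0353, Δt_y=3.8637
    x: enter (3,3) at t=0.5694
    y: enter (3,2) at t=1.0818
    x: enter (2,2) at t=1.6047
    x: enter (1,2) at t=2.6400
    x: enter (0,2) at t=3.6752 ← occupied
  → r_4 = 3.6752
beam 5: φ=45°, α=240°
  dir = (cos 240°, sin 240°) = (-0.5000, -0.8660); from cell (4,3)
  next x-line at t=1.1000, next y-line at t=0.3233; Δt_x=2.0000, Δt_y=1.1547
    y: enter (4,2) at t=0.3233
    x: enter (3,2) at t=1.1000
    y: enter (3,1) at t=1.4780
    y: enter (3,0) at t=2.6327 ← occupied
  → r_5 = 2.6327
beam 6: φ=90°, α=285°
  dir = (cos 285°, sin 285°) = (0.2588, -0.9659); from cell (4,3)
  next x-line at t=1.7387, next y-line at t=0.2899; Δt_x=3.8637, Δt_y=1.0353
    y: enter (4,2) at t=0.2899
    y: enter (4,1) at t=1.3252
    x: enter (5,1) at t=1.7387
    y: enter (5,0) at t=2.3604 ← occupied
  → r_6 = 2.3604
beam 7: φ=135°, α=330°
  dir = (cos 330°, sin 330°) = (0.8660, -0.5000); from cell (4,3)
  next x-line at t=0.5196, next y-line at t=0.5600; Δt_x=1.1547, Δt_y=2.0000
    x: enter (5,3) at t=0.5196
    y: enter (5,2) at t=0.5600
    x: enter (6,2) at t=1.6743
    y: enter (6,1) at t=2.5600
    x: enter (7,1) at t=2.8290 ← occupied
  → r_7 = 2.8290

ranges = [2.9000, 2.1250, 4.0992, 3.6752, 2.6327, 2.3604, 2.8290]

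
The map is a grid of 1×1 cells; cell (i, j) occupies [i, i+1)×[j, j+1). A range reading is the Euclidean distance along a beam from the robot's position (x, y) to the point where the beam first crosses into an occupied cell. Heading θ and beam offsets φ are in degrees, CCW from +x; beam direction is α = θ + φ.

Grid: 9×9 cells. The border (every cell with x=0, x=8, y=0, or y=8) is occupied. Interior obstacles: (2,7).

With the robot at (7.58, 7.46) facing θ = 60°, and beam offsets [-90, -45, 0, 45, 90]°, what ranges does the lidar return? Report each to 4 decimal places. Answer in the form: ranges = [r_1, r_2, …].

beam 1: φ=-90°, α=330°
  cosα=0.8660 sinα=-0.5000 | (7,7) | tMaxX 0.4850 tMaxY 0.9200 | tΔX 1.1547 tΔY 2.0000
    t=0.4850 [x] (8,7) — stop
  → r_1 = 0.4850
beam 2: φ=-45°, α=15°
  cosα=0.9659 sinα=0.2588 | (7,7) | tMaxX 0.4348 tMaxY 2.0864 | tΔX 1.0353 tΔY 3.8637
    t=0.4348 [x] (8,7) — stop
  → r_2 = 0.4348
beam 3: φ=0°, α=60°
  cosα=0.5000 sinα=0.8660 | (7,7) | tMaxX 0.8400 tMaxY 0.6235 | tΔX 2.0000 tΔY 1.1547
    t=0.6235 [y] (7,8) — stop
  → r_3 = 0.6235
beam 4: φ=45°, α=105°
  cosα=-0.2588 sinα=0.9659 | (7,7) | tMaxX 2.2409 tMaxY 0.5590 | tΔX 3.8637 tΔY 1.0353
    t=0.5590 [y] (7,8) — stop
  → r_4 = 0.5590
beam 5: φ=90°, α=150°
  cosα=-0.8660 sinα=0.5000 | (7,7) | tMaxX 0.6697 tMaxY 1.0800 | tΔX 1.1547 tΔY 2.0000
    t=0.6697 [x] (6,7)
    t=1.0800 [y] (6,8) — stop
  → r_5 = 1.0800

ranges = [0.4850, 0.4348, 0.6235, 0.5590, 1.0800]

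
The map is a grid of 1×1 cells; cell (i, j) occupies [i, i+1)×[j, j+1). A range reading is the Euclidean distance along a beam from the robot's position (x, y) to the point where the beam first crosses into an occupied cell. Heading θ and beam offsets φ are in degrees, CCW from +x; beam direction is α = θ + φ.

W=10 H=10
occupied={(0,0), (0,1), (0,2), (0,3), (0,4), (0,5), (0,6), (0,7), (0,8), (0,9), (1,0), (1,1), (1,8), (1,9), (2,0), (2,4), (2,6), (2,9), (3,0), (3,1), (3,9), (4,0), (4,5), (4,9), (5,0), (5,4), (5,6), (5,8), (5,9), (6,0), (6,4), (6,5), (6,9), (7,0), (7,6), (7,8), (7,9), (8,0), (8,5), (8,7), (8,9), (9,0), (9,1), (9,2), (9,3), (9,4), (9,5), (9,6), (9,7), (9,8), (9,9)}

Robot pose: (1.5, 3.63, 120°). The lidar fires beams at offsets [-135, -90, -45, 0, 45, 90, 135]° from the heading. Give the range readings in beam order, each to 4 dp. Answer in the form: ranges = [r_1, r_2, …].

ranges = [7.7646, 0.7400, 2.4536, 1.0000, 0.5176, 0.5774, 1.6875]

beam 1: φ=-135°, α=345°
  dir = (cos 345°, sin 345°) = (0.9659, -0.2588); from cell (1,3)
  next x-line at t=0.5176, next y-line at t=2.4341; Δt_x=1.0353, Δt_y=3.8637
    x: enter (2,3) at t=0.5176
    x: enter (3,3) at t=1.5529
    y: enter (3,2) at t=2.4341
    x: enter (4,2) at t=2.5882
    x: enter (5,2) at t=3.6235
    x: enter (6,2) at t=4.6587
    x: enter (7,2) at t=5.6940
    y: enter (7,1) at t=6.2978
    x: enter (8,1) at t=6.7293
    x: enter (9,1) at t=7.7646 ← occupied
  → r_1 = 7.7646
beam 2: φ=-90°, α=30°
  dir = (cos 30°, sin 30°) = (0.8660, 0.5000); from cell (1,3)
  next x-line at t=0.5774, next y-line at t=0.7400; Δt_x=1.1547, Δt_y=2.0000
    x: enter (2,3) at t=0.5774
    y: enter (2,4) at t=0.7400 ← occupied
  → r_2 = 0.7400
beam 3: φ=-45°, α=75°
  dir = (cos 75°, sin 75°) = (0.2588, 0.9659); from cell (1,3)
  next x-line at t=1.9319, next y-line at t=0.3831; Δt_x=3.8637, Δt_y=1.0353
    y: enter (1,4) at t=0.3831
    y: enter (1,5) at t=1.4183
    x: enter (2,5) at t=1.9319
    y: enter (2,6) at t=2.4536 ← occupied
  → r_3 = 2.4536
beam 4: φ=0°, α=120°
  dir = (cos 120°, sin 120°) = (-0.5000, 0.8660); from cell (1,3)
  next x-line at t=1.0000, next y-line at t=0.4272; Δt_x=2.0000, Δt_y=1.1547
    y: enter (1,4) at t=0.4272
    x: enter (0,4) at t=1.0000 ← occupied
  → r_4 = 1.0000
beam 5: φ=45°, α=165°
  dir = (cos 165°, sin 165°) = (-0.9659, 0.2588); from cell (1,3)
  next x-line at t=0.5176, next y-line at t=1.4296; Δt_x=1.0353, Δt_y=3.8637
    x: enter (0,3) at t=0.5176 ← occupied
  → r_5 = 0.5176
beam 6: φ=90°, α=210°
  dir = (cos 210°, sin 210°) = (-0.8660, -0.5000); from cell (1,3)
  next x-line at t=0.5774, next y-line at t=1.2600; Δt_x=1.1547, Δt_y=2.0000
    x: enter (0,3) at t=0.5774 ← occupied
  → r_6 = 0.5774
beam 7: φ=135°, α=255°
  dir = (cos 255°, sin 255°) = (-0.2588, -0.9659); from cell (1,3)
  next x-line at t=1.9319, next y-line at t=0.6522; Δt_x=3.8637, Δt_y=1.0353
    y: enter (1,2) at t=0.6522
    y: enter (1,1) at t=1.6875 ← occupied
  → r_7 = 1.6875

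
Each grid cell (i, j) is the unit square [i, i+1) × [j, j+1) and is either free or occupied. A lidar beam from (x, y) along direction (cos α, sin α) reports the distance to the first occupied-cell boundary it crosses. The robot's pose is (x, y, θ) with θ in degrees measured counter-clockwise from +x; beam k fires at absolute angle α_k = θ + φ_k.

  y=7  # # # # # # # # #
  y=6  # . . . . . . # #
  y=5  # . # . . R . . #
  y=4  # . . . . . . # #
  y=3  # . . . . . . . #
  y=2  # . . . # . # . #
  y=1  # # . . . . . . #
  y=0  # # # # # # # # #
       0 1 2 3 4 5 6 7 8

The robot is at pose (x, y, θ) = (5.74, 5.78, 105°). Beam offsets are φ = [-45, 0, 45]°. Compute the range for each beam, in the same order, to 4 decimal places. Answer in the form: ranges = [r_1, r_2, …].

beam 1: φ=-45°, α=60°
  direction (0.5000, 0.8660); cell (5,5); t to first gridline: x 0.5200, y 0.2540 (then +2.0000 / +1.1547)
    (5,6) via y @ 0.2540
    (6,6) via x @ 0.5200
    (6,7) via y @ 1.4087  # hit
  → r_1 = 1.4087
beam 2: φ=0°, α=105°
  direction (-0.2588, 0.9659); cell (5,5); t to first gridline: x 2.8591, y 0.2278 (then +3.8637 / +1.0353)
    (5,6) via y @ 0.2278
    (5,7) via y @ 1.2630  # hit
  → r_2 = 1.2630
beam 3: φ=45°, α=150°
  direction (-0.8660, 0.5000); cell (5,5); t to first gridline: x 0.8545, y 0.4400 (then +1.1547 / +2.0000)
    (5,6) via y @ 0.4400
    (4,6) via x @ 0.8545
    (3,6) via x @ 2.0092
    (3,7) via y @ 2.4400  # hit
  → r_3 = 2.4400

ranges = [1.4087, 1.2630, 2.4400]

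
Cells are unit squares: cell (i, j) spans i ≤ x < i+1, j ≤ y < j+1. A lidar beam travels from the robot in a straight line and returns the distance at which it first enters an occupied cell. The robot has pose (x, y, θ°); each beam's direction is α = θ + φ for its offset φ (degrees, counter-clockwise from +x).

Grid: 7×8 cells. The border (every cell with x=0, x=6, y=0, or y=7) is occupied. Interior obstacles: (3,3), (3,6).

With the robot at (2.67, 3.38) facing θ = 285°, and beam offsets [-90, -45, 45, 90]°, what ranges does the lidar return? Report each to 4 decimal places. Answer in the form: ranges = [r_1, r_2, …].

beam 1: φ=-90°, α=195°
  d=(-0.9659,-0.2588)  start (2,3)  tX=0.6936 tY=1.4682  stride 1/|dx|=1.0353 1/|dy|=3.8637
    cross x-line → (1,3), t=0.6936
    cross y-line → (1,2), t=1.4682
    cross x-line → (0,2), t=1.7289 (wall)
  → r_1 = 1.7289
beam 2: φ=-45°, α=240°
  d=(-0.5000,-0.8660)  start (2,3)  tX=1.3400 tY=0.4388  stride 1/|dx|=2.0000 1/|dy|=1.1547
    cross y-line → (2,2), t=0.4388
    cross x-line → (1,2), t=1.3400
    cross y-line → (1,1), t=1.5935
    cross y-line → (1,0), t=2.7482 (wall)
  → r_2 = 2.7482
beam 3: φ=45°, α=330°
  d=(0.8660,-0.5000)  start (2,3)  tX=0.3811 tY=0.7600  stride 1/|dx|=1.1547 1/|dy|=2.0000
    cross x-line → (3,3), t=0.3811 (wall)
  → r_3 = 0.3811
beam 4: φ=90°, α=15°
  d=(0.9659,0.2588)  start (2,3)  tX=0.3416 tY=2.3955  stride 1/|dx|=1.0353 1/|dy|=3.8637
    cross x-line → (3,3), t=0.3416 (wall)
  → r_4 = 0.3416

ranges = [1.7289, 2.7482, 0.3811, 0.3416]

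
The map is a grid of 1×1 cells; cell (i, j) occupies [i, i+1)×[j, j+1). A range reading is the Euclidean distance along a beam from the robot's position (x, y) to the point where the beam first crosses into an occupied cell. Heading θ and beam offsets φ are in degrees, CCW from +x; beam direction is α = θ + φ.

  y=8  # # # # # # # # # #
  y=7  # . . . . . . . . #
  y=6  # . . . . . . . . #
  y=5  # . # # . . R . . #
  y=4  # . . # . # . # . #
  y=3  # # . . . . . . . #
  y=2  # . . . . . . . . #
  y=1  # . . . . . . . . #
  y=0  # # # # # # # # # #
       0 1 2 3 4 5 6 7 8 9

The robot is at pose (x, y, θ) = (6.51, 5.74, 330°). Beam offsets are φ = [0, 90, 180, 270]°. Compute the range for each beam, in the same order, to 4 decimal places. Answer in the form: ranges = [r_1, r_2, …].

beam 1: φ=0°, α=330°
  dir = (cos 330°, sin 330°) = (0.8660, -0.5000); from cell (6,5)
  next x-line at t=0.5658, next y-line at t=1.4800; Δt_x=1.1547, Δt_y=2.0000
    x: enter (7,5) at t=0.5658
    y: enter (7,4) at t=1.4800 ← occupied
  → r_1 = 1.4800
beam 2: φ=90°, α=60°
  dir = (cos 60°, sin 60°) = (0.5000, 0.8660); from cell (6,5)
  next x-line at t=0.9800, next y-line at t=0.3002; Δt_x=2.0000, Δt_y=1.1547
    y: enter (6,6) at t=0.3002
    x: enter (7,6) at t=0.9800
    y: enter (7,7) at t=1.4549
    y: enter (7,8) at t=2.6096 ← occupied
  → r_2 = 2.6096
beam 3: φ=180°, α=150°
  dir = (cos 150°, sin 150°) = (-0.8660, 0.5000); from cell (6,5)
  next x-line at t=0.5889, next y-line at t=0.5200; Δt_x=1.1547, Δt_y=2.0000
    y: enter (6,6) at t=0.5200
    x: enter (5,6) at t=0.5889
    x: enter (4,6) at t=1.7436
    y: enter (4,7) at t=2.5200
    x: enter (3,7) at t=2.8983
    x: enter (2,7) at t=4.0530
    y: enter (2,8) at t=4.5200 ← occupied
  → r_3 = 4.5200
beam 4: φ=270°, α=240°
  dir = (cos 240°, sin 240°) = (-0.5000, -0.8660); from cell (6,5)
  next x-line at t=1.0200, next y-line at t=0.8545; Δt_x=2.0000, Δt_y=1.1547
    y: enter (6,4) at t=0.8545
    x: enter (5,4) at t=1.0200 ← occupied
  → r_4 = 1.0200

ranges = [1.4800, 2.6096, 4.5200, 1.0200]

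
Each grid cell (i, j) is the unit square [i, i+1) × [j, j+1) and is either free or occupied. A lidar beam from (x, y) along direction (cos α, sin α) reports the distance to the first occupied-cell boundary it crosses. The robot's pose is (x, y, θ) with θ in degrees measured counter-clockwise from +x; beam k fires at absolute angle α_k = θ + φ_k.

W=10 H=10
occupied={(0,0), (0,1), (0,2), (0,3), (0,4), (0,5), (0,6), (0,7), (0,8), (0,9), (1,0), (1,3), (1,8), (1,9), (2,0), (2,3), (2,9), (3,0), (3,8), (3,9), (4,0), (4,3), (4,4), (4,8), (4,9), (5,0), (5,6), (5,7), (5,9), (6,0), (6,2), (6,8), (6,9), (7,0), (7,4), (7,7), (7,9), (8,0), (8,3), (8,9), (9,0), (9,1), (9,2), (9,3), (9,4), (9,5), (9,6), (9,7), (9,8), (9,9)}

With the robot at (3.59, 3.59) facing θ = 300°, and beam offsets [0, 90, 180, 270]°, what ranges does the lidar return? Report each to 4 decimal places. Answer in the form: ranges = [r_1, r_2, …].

beam 1: φ=0°, α=300°
  d=(0.5000,-0.8660)  start (3,3)  tX=0.8200 tY=0.6813  stride 1/|dx|=2.0000 1/|dy|=1.1547
    cross y-line → (3,2), t=0.6813
    cross x-line → (4,2), t=0.8200
    cross y-line → (4,1), t=1.8360
    cross x-line → (5,1), t=2.8200
    cross y-line → (5,0), t=2.9907 (wall)
  → r_1 = 2.9907
beam 2: φ=90°, α=30°
  d=(0.8660,0.5000)  start (3,3)  tX=0.4734 tY=0.8200  stride 1/|dx|=1.1547 1/|dy|=2.0000
    cross x-line → (4,3), t=0.4734 (wall)
  → r_2 = 0.4734
beam 3: φ=180°, α=120°
  d=(-0.5000,0.8660)  start (3,3)  tX=1.1800 tY=0.4734  stride 1/|dx|=2.0000 1/|dy|=1.1547
    cross y-line → (3,4), t=0.4734
    cross x-line → (2,4), t=1.1800
    cross y-line → (2,5), t=1.6281
    cross y-line → (2,6), t=2.7828
    cross x-line → (1,6), t=3.1800
    cross y-line → (1,7), t=3.9375
    cross y-line → (1,8), t=5.0922 (wall)
  → r_3 = 5.0922
beam 4: φ=270°, α=210°
  d=(-0.8660,-0.5000)  start (3,3)  tX=0.6813 tY=1.1800  stride 1/|dx|=1.1547 1/|dy|=2.0000
    cross x-line → (2,3), t=0.6813 (wall)
  → r_4 = 0.6813

ranges = [2.9907, 0.4734, 5.0922, 0.6813]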